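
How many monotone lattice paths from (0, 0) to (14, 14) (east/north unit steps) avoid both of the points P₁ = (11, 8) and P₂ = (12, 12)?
Number of paths = 19810236

Inclusion–exclusion. Total paths: C(28, 14) = 40116600. Through P₁: C(19, 11)·C(9, 3) = 6348888. Through P₂: C(24, 12)·C(4, 2) = 16224936. Since P₁ is strictly southwest of P₂, a monotone path through both must visit P₁ then P₂; paths through both = C(19, 11)·C(5, 1)·C(4, 2) = 2267460. Avoid both = 40116600 − 6348888 − 16224936 + 2267460 = 19810236.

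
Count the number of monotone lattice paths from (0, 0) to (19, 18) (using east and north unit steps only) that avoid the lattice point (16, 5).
Number of paths = 17661236460

Total paths from (0, 0) to (19, 18): C(37, 19) = 17672631900. Paths through (16, 5): (paths (0, 0) → (16, 5)) × (paths (16, 5) → (19, 18)) = C(21, 16) · C(16, 3) = 20349 · 560 = 11395440. Avoidance count = 17672631900 − 11395440 = 17661236460.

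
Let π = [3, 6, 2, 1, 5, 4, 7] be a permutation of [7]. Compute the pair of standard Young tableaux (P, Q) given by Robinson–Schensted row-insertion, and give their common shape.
P = [1, 4, 7] / [2, 5] / [3, 6];  Q = [1, 2, 7] / [3, 5] / [4, 6];  common shape = (3, 2, 2)

Row-insert the values π_1, π_2, … into P one at a time, bumping the leftmost entry strictly greater than the inserted value down to the next row. The recording tableau Q records, in position (i, j), the step at which that cell was added to P.
  Insert 3 (step 1): P = [3];  Q = [1]
  Insert 6 (step 2): P = [3, 6];  Q = [1, 2]
  Insert 2 (step 3): P = [2, 6] / [3];  Q = [1, 2] / [3]
  Insert 1 (step 4): P = [1, 6] / [2] / [3];  Q = [1, 2] / [3] / [4]
  Insert 5 (step 5): P = [1, 5] / [2, 6] / [3];  Q = [1, 2] / [3, 5] / [4]
  Insert 4 (step 6): P = [1, 4] / [2, 5] / [3, 6];  Q = [1, 2] / [3, 5] / [4, 6]
  Insert 7 (step 7): P = [1, 4, 7] / [2, 5] / [3, 6];  Q = [1, 2, 7] / [3, 5] / [4, 6]
Final shape: (3, 2, 2).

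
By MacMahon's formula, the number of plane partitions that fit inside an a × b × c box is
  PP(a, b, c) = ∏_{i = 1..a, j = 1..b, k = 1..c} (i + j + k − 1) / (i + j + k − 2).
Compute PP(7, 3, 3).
PP(7, 3, 3) = 108900

Evaluate the triple product over i = 1..7, j = 1..3, k = 1..3. The factors are (2/1) · (3/2) · (4/3) · (3/2) · (4/3) · (5/4) · (4/3) · (5/4) · … (63 factors total). The numerators and denominators telescope so the product is an integer; carrying out the multiplication exactly gives PP(7, 3, 3) = 108900.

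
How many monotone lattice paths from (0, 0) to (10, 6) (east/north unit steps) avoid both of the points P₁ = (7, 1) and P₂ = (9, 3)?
Number of paths = 6872

Inclusion–exclusion. Total paths: C(16, 10) = 8008. Through P₁: C(8, 7)·C(8, 3) = 448. Through P₂: C(12, 9)·C(4, 1) = 880. Since P₁ is strictly southwest of P₂, a monotone path through both must visit P₁ then P₂; paths through both = C(8, 7)·C(4, 2)·C(4, 1) = 192. Avoid both = 8008 − 448 − 880 + 192 = 6872.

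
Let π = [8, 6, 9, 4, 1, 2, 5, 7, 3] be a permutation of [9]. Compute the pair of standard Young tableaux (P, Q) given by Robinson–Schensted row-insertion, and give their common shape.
P = [1, 2, 3, 7] / [4, 5] / [6, 9] / [8];  Q = [1, 3, 7, 8] / [2, 6] / [4, 9] / [5];  common shape = (4, 2, 2, 1)

Row-insert the values π_1, π_2, … into P one at a time, bumping the leftmost entry strictly greater than the inserted value down to the next row. The recording tableau Q records, in position (i, j), the step at which that cell was added to P.
  Insert 8 (step 1): P = [8];  Q = [1]
  Insert 6 (step 2): P = [6] / [8];  Q = [1] / [2]
  Insert 9 (step 3): P = [6, 9] / [8];  Q = [1, 3] / [2]
  Insert 4 (step 4): P = [4, 9] / [6] / [8];  Q = [1, 3] / [2] / [4]
  Insert 1 (step 5): P = [1, 9] / [4] / [6] / [8];  Q = [1, 3] / [2] / [4] / [5]
  Insert 2 (step 6): P = [1, 2] / [4, 9] / [6] / [8];  Q = [1, 3] / [2, 6] / [4] / [5]
  Insert 5 (step 7): P = [1, 2, 5] / [4, 9] / [6] / [8];  Q = [1, 3, 7] / [2, 6] / [4] / [5]
  Insert 7 (step 8): P = [1, 2, 5, 7] / [4, 9] / [6] / [8];  Q = [1, 3, 7, 8] / [2, 6] / [4] / [5]
  Insert 3 (step 9): P = [1, 2, 3, 7] / [4, 5] / [6, 9] / [8];  Q = [1, 3, 7, 8] / [2, 6] / [4, 9] / [5]
Final shape: (4, 2, 2, 1).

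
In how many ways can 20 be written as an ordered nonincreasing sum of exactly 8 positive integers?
p(20, 8 parts) = 70

Partitions of n into exactly k parts are in bijection with partitions of n − k into at most k parts (subtract 1 from each part). So p(20, exactly 8) = p(12, parts ≤ 8). Computing via the recurrence p(m, j) = p(m, j−1) + p(m−j, j) gives 70.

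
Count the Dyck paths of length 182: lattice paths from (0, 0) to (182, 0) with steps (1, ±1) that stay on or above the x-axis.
C_91 = 3935312233584004685417853572763349509774031680023800

These Dyck paths are counted by the Catalan number C_n = (1/(n + 1)) · C(2n, n). For n = 91: C_91 = (1/92) · C(182, 91) = 362048725489728431058442528694228154899210914562189600/92 = 3935312233584004685417853572763349509774031680023800.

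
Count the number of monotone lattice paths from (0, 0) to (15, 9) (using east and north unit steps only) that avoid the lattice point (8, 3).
Number of paths = 1024364

Total paths from (0, 0) to (15, 9): C(24, 15) = 1307504. Paths through (8, 3): (paths (0, 0) → (8, 3)) × (paths (8, 3) → (15, 9)) = C(11, 8) · C(13, 7) = 165 · 1716 = 283140. Avoidance count = 1307504 − 283140 = 1024364.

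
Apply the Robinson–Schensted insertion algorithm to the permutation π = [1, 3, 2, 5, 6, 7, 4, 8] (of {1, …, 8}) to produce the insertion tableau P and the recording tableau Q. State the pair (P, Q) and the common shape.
P = [1, 2, 4, 6, 7, 8] / [3, 5];  Q = [1, 2, 4, 5, 6, 8] / [3, 7];  common shape = (6, 2)

Row-insert the values π_1, π_2, … into P one at a time, bumping the leftmost entry strictly greater than the inserted value down to the next row. The recording tableau Q records, in position (i, j), the step at which that cell was added to P.
  Insert 1 (step 1): P = [1];  Q = [1]
  Insert 3 (step 2): P = [1, 3];  Q = [1, 2]
  Insert 2 (step 3): P = [1, 2] / [3];  Q = [1, 2] / [3]
  Insert 5 (step 4): P = [1, 2, 5] / [3];  Q = [1, 2, 4] / [3]
  Insert 6 (step 5): P = [1, 2, 5, 6] / [3];  Q = [1, 2, 4, 5] / [3]
  Insert 7 (step 6): P = [1, 2, 5, 6, 7] / [3];  Q = [1, 2, 4, 5, 6] / [3]
  Insert 4 (step 7): P = [1, 2, 4, 6, 7] / [3, 5];  Q = [1, 2, 4, 5, 6] / [3, 7]
  Insert 8 (step 8): P = [1, 2, 4, 6, 7, 8] / [3, 5];  Q = [1, 2, 4, 5, 6, 8] / [3, 7]
Final shape: (6, 2).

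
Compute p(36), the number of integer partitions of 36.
p(36) = 17977

Compute p(n) via the recurrence p(n, m) = p(n, m−1) + p(n−m, m), where p(n, m) counts partitions of n with all parts ≤ m and p(n) = p(n, n). The base cases are p(0, m) = 1 and p(n, 0) = 0 for n > 0. Filling the table yields p(36) = 17977. (Euler's pentagonal recurrence is an alternative.)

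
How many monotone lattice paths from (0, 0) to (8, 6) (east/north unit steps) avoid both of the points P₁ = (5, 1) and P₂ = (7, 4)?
Number of paths = 1857

Inclusion–exclusion. Total paths: C(14, 8) = 3003. Through P₁: C(6, 5)·C(8, 3) = 336. Through P₂: C(11, 7)·C(3, 1) = 990. Since P₁ is strictly southwest of P₂, a monotone path through both must visit P₁ then P₂; paths through both = C(6, 5)·C(5, 2)·C(3, 1) = 180. Avoid both = 3003 − 336 − 990 + 180 = 1857.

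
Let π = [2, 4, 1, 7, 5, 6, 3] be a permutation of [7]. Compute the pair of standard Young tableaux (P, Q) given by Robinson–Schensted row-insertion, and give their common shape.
P = [1, 3, 5, 6] / [2, 4] / [7];  Q = [1, 2, 4, 6] / [3, 5] / [7];  common shape = (4, 2, 1)

Row-insert the values π_1, π_2, … into P one at a time, bumping the leftmost entry strictly greater than the inserted value down to the next row. The recording tableau Q records, in position (i, j), the step at which that cell was added to P.
  Insert 2 (step 1): P = [2];  Q = [1]
  Insert 4 (step 2): P = [2, 4];  Q = [1, 2]
  Insert 1 (step 3): P = [1, 4] / [2];  Q = [1, 2] / [3]
  Insert 7 (step 4): P = [1, 4, 7] / [2];  Q = [1, 2, 4] / [3]
  Insert 5 (step 5): P = [1, 4, 5] / [2, 7];  Q = [1, 2, 4] / [3, 5]
  Insert 6 (step 6): P = [1, 4, 5, 6] / [2, 7];  Q = [1, 2, 4, 6] / [3, 5]
  Insert 3 (step 7): P = [1, 3, 5, 6] / [2, 4] / [7];  Q = [1, 2, 4, 6] / [3, 5] / [7]
Final shape: (4, 2, 1).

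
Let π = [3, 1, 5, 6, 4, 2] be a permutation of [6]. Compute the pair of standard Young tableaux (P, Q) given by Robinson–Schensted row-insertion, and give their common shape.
P = [1, 2, 6] / [3, 4] / [5];  Q = [1, 3, 4] / [2, 5] / [6];  common shape = (3, 2, 1)

Row-insert the values π_1, π_2, … into P one at a time, bumping the leftmost entry strictly greater than the inserted value down to the next row. The recording tableau Q records, in position (i, j), the step at which that cell was added to P.
  Insert 3 (step 1): P = [3];  Q = [1]
  Insert 1 (step 2): P = [1] / [3];  Q = [1] / [2]
  Insert 5 (step 3): P = [1, 5] / [3];  Q = [1, 3] / [2]
  Insert 6 (step 4): P = [1, 5, 6] / [3];  Q = [1, 3, 4] / [2]
  Insert 4 (step 5): P = [1, 4, 6] / [3, 5];  Q = [1, 3, 4] / [2, 5]
  Insert 2 (step 6): P = [1, 2, 6] / [3, 4] / [5];  Q = [1, 3, 4] / [2, 5] / [6]
Final shape: (3, 2, 1).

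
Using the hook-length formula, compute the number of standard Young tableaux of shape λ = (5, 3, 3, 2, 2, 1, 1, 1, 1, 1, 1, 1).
# SYT of shape (5, 3, 3, 2, 2, 1, 1, 1, 1, 1, 1, 1) = 155120427

Hook-length formula: f^λ = n! / Π hook(c), product over all cells c of the Young diagram. For λ = (5, 3, 3, 2, 2, 1, 1, 1, 1, 1, 1, 1), n = 22 boxes. Hook lengths by row (left-to-right, top-to-bottom): [16, 8, 5, 2, 1]; [13, 5, 2]; [12, 4, 1]; [10, 2]; [9, 1]; [7]; [6]; [5]; [4]; [3]; [2]; [1]. Product of hooks = 7245987840000. So f^λ = 22! / 7245987840000 = 1124000727777607680000 / 7245987840000 = 155120427.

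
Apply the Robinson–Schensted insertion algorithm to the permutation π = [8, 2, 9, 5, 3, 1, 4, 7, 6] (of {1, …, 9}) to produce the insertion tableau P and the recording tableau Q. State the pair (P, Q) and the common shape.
P = [1, 3, 4, 6] / [2, 7] / [5, 9] / [8];  Q = [1, 3, 7, 8] / [2, 4] / [5, 9] / [6];  common shape = (4, 2, 2, 1)

Row-insert the values π_1, π_2, … into P one at a time, bumping the leftmost entry strictly greater than the inserted value down to the next row. The recording tableau Q records, in position (i, j), the step at which that cell was added to P.
  Insert 8 (step 1): P = [8];  Q = [1]
  Insert 2 (step 2): P = [2] / [8];  Q = [1] / [2]
  Insert 9 (step 3): P = [2, 9] / [8];  Q = [1, 3] / [2]
  Insert 5 (step 4): P = [2, 5] / [8, 9];  Q = [1, 3] / [2, 4]
  Insert 3 (step 5): P = [2, 3] / [5, 9] / [8];  Q = [1, 3] / [2, 4] / [5]
  Insert 1 (step 6): P = [1, 3] / [2, 9] / [5] / [8];  Q = [1, 3] / [2, 4] / [5] / [6]
  Insert 4 (step 7): P = [1, 3, 4] / [2, 9] / [5] / [8];  Q = [1, 3, 7] / [2, 4] / [5] / [6]
  Insert 7 (step 8): P = [1, 3, 4, 7] / [2, 9] / [5] / [8];  Q = [1, 3, 7, 8] / [2, 4] / [5] / [6]
  Insert 6 (step 9): P = [1, 3, 4, 6] / [2, 7] / [5, 9] / [8];  Q = [1, 3, 7, 8] / [2, 4] / [5, 9] / [6]
Final shape: (4, 2, 2, 1).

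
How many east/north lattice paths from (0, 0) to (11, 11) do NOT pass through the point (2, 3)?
Number of paths = 462332

Total paths from (0, 0) to (11, 11): C(22, 11) = 705432. Paths through (2, 3): (paths (0, 0) → (2, 3)) × (paths (2, 3) → (11, 11)) = C(5, 2) · C(17, 9) = 10 · 24310 = 243100. Avoidance count = 705432 − 243100 = 462332.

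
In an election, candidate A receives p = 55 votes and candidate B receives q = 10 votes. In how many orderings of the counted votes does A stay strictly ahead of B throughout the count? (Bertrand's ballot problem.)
Strict-lead orderings = 123932630304

Total orderings of the 65 votes with 55 for A: C(65, 55) = 179013799328. By the Bertrand ballot formula (Cycle Lemma / reflection principle), the number of orderings in which A is strictly ahead of B throughout is (p − q)/(p + q) · C(p + q, p) = (55 − 10)/(55 + 10) · 179013799328 = 123932630304.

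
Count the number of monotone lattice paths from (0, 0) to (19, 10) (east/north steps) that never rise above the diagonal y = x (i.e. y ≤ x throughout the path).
Number of paths = 10015005

By the reflection principle (André's argument), the number of monotone paths to (19, 10) with n ≤ m that never go above y = x is C(29, 19) − C(29, 20) = 20030010 − 10015005 = 10015005.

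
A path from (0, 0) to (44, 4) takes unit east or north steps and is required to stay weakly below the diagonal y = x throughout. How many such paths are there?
Number of paths = 177284

By the reflection principle (André's argument), the number of monotone paths to (44, 4) with n ≤ m that never go above y = x is C(48, 44) − C(48, 45) = 194580 − 17296 = 177284.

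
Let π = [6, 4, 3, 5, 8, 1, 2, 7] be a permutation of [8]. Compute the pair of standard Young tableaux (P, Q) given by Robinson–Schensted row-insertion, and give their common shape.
P = [1, 2, 7] / [3, 5, 8] / [4] / [6];  Q = [1, 4, 5] / [2, 7, 8] / [3] / [6];  common shape = (3, 3, 1, 1)

Row-insert the values π_1, π_2, … into P one at a time, bumping the leftmost entry strictly greater than the inserted value down to the next row. The recording tableau Q records, in position (i, j), the step at which that cell was added to P.
  Insert 6 (step 1): P = [6];  Q = [1]
  Insert 4 (step 2): P = [4] / [6];  Q = [1] / [2]
  Insert 3 (step 3): P = [3] / [4] / [6];  Q = [1] / [2] / [3]
  Insert 5 (step 4): P = [3, 5] / [4] / [6];  Q = [1, 4] / [2] / [3]
  Insert 8 (step 5): P = [3, 5, 8] / [4] / [6];  Q = [1, 4, 5] / [2] / [3]
  Insert 1 (step 6): P = [1, 5, 8] / [3] / [4] / [6];  Q = [1, 4, 5] / [2] / [3] / [6]
  Insert 2 (step 7): P = [1, 2, 8] / [3, 5] / [4] / [6];  Q = [1, 4, 5] / [2, 7] / [3] / [6]
  Insert 7 (step 8): P = [1, 2, 7] / [3, 5, 8] / [4] / [6];  Q = [1, 4, 5] / [2, 7, 8] / [3] / [6]
Final shape: (3, 3, 1, 1).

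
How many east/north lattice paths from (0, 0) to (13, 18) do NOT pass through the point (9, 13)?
Number of paths = 143578155

Total paths from (0, 0) to (13, 18): C(31, 13) = 206253075. Paths through (9, 13): (paths (0, 0) → (9, 13)) × (paths (9, 13) → (13, 18)) = C(22, 9) · C(9, 4) = 497420 · 126 = 62674920. Avoidance count = 206253075 − 62674920 = 143578155.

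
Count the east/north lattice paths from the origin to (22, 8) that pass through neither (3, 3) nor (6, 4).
Number of paths = 4372995

Inclusion–exclusion. Total paths: C(30, 22) = 5852925. Through P₁: C(6, 3)·C(24, 19) = 850080. Through P₂: C(10, 6)·C(20, 16) = 1017450. Since P₁ is strictly southwest of P₂, a monotone path through both must visit P₁ then P₂; paths through both = C(6, 3)·C(4, 3)·C(20, 16) = 387600. Avoid both = 5852925 − 850080 − 1017450 + 387600 = 4372995.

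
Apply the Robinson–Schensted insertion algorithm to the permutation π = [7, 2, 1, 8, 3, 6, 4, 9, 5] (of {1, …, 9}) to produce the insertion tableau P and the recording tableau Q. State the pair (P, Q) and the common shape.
P = [1, 3, 4, 5] / [2, 6, 9] / [7, 8];  Q = [1, 4, 6, 8] / [2, 5, 9] / [3, 7];  common shape = (4, 3, 2)

Row-insert the values π_1, π_2, … into P one at a time, bumping the leftmost entry strictly greater than the inserted value down to the next row. The recording tableau Q records, in position (i, j), the step at which that cell was added to P.
  Insert 7 (step 1): P = [7];  Q = [1]
  Insert 2 (step 2): P = [2] / [7];  Q = [1] / [2]
  Insert 1 (step 3): P = [1] / [2] / [7];  Q = [1] / [2] / [3]
  Insert 8 (step 4): P = [1, 8] / [2] / [7];  Q = [1, 4] / [2] / [3]
  Insert 3 (step 5): P = [1, 3] / [2, 8] / [7];  Q = [1, 4] / [2, 5] / [3]
  Insert 6 (step 6): P = [1, 3, 6] / [2, 8] / [7];  Q = [1, 4, 6] / [2, 5] / [3]
  Insert 4 (step 7): P = [1, 3, 4] / [2, 6] / [7, 8];  Q = [1, 4, 6] / [2, 5] / [3, 7]
  Insert 9 (step 8): P = [1, 3, 4, 9] / [2, 6] / [7, 8];  Q = [1, 4, 6, 8] / [2, 5] / [3, 7]
  Insert 5 (step 9): P = [1, 3, 4, 5] / [2, 6, 9] / [7, 8];  Q = [1, 4, 6, 8] / [2, 5, 9] / [3, 7]
Final shape: (4, 3, 2).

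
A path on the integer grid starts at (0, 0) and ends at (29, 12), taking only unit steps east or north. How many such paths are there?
Number of paths = 7898654920

A monotone lattice path from (0, 0) to (29, 12) consists of 29 east steps and 12 north steps in some order, so it is determined by which 29 of the 41 steps are east. The count is C(41, 29) = 7898654920.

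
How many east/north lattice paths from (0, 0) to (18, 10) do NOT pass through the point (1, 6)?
Number of paths = 13081215

Total paths from (0, 0) to (18, 10): C(28, 18) = 13123110. Paths through (1, 6): (paths (0, 0) → (1, 6)) × (paths (1, 6) → (18, 10)) = C(7, 1) · C(21, 17) = 7 · 5985 = 41895. Avoidance count = 13123110 − 41895 = 13081215.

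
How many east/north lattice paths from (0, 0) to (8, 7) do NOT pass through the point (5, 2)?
Number of paths = 5259

Total paths from (0, 0) to (8, 7): C(15, 8) = 6435. Paths through (5, 2): (paths (0, 0) → (5, 2)) × (paths (5, 2) → (8, 7)) = C(7, 5) · C(8, 3) = 21 · 56 = 1176. Avoidance count = 6435 − 1176 = 5259.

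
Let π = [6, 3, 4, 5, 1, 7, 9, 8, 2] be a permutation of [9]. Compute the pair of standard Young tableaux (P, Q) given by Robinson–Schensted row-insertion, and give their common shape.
P = [1, 2, 5, 7, 8] / [3, 4] / [6, 9];  Q = [1, 3, 4, 6, 7] / [2, 8] / [5, 9];  common shape = (5, 2, 2)

Row-insert the values π_1, π_2, … into P one at a time, bumping the leftmost entry strictly greater than the inserted value down to the next row. The recording tableau Q records, in position (i, j), the step at which that cell was added to P.
  Insert 6 (step 1): P = [6];  Q = [1]
  Insert 3 (step 2): P = [3] / [6];  Q = [1] / [2]
  Insert 4 (step 3): P = [3, 4] / [6];  Q = [1, 3] / [2]
  Insert 5 (step 4): P = [3, 4, 5] / [6];  Q = [1, 3, 4] / [2]
  Insert 1 (step 5): P = [1, 4, 5] / [3] / [6];  Q = [1, 3, 4] / [2] / [5]
  Insert 7 (step 6): P = [1, 4, 5, 7] / [3] / [6];  Q = [1, 3, 4, 6] / [2] / [5]
  Insert 9 (step 7): P = [1, 4, 5, 7, 9] / [3] / [6];  Q = [1, 3, 4, 6, 7] / [2] / [5]
  Insert 8 (step 8): P = [1, 4, 5, 7, 8] / [3, 9] / [6];  Q = [1, 3, 4, 6, 7] / [2, 8] / [5]
  Insert 2 (step 9): P = [1, 2, 5, 7, 8] / [3, 4] / [6, 9];  Q = [1, 3, 4, 6, 7] / [2, 8] / [5, 9]
Final shape: (5, 2, 2).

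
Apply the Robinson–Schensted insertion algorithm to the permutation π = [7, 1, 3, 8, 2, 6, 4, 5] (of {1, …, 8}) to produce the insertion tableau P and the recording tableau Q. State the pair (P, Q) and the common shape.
P = [1, 2, 4, 5] / [3, 6] / [7, 8];  Q = [1, 3, 4, 8] / [2, 6] / [5, 7];  common shape = (4, 2, 2)

Row-insert the values π_1, π_2, … into P one at a time, bumping the leftmost entry strictly greater than the inserted value down to the next row. The recording tableau Q records, in position (i, j), the step at which that cell was added to P.
  Insert 7 (step 1): P = [7];  Q = [1]
  Insert 1 (step 2): P = [1] / [7];  Q = [1] / [2]
  Insert 3 (step 3): P = [1, 3] / [7];  Q = [1, 3] / [2]
  Insert 8 (step 4): P = [1, 3, 8] / [7];  Q = [1, 3, 4] / [2]
  Insert 2 (step 5): P = [1, 2, 8] / [3] / [7];  Q = [1, 3, 4] / [2] / [5]
  Insert 6 (step 6): P = [1, 2, 6] / [3, 8] / [7];  Q = [1, 3, 4] / [2, 6] / [5]
  Insert 4 (step 7): P = [1, 2, 4] / [3, 6] / [7, 8];  Q = [1, 3, 4] / [2, 6] / [5, 7]
  Insert 5 (step 8): P = [1, 2, 4, 5] / [3, 6] / [7, 8];  Q = [1, 3, 4, 8] / [2, 6] / [5, 7]
Final shape: (4, 2, 2).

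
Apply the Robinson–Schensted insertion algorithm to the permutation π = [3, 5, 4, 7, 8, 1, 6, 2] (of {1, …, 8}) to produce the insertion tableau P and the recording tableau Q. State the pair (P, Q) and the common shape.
P = [1, 2, 6, 8] / [3, 4] / [5, 7];  Q = [1, 2, 4, 5] / [3, 7] / [6, 8];  common shape = (4, 2, 2)

Row-insert the values π_1, π_2, … into P one at a time, bumping the leftmost entry strictly greater than the inserted value down to the next row. The recording tableau Q records, in position (i, j), the step at which that cell was added to P.
  Insert 3 (step 1): P = [3];  Q = [1]
  Insert 5 (step 2): P = [3, 5];  Q = [1, 2]
  Insert 4 (step 3): P = [3, 4] / [5];  Q = [1, 2] / [3]
  Insert 7 (step 4): P = [3, 4, 7] / [5];  Q = [1, 2, 4] / [3]
  Insert 8 (step 5): P = [3, 4, 7, 8] / [5];  Q = [1, 2, 4, 5] / [3]
  Insert 1 (step 6): P = [1, 4, 7, 8] / [3] / [5];  Q = [1, 2, 4, 5] / [3] / [6]
  Insert 6 (step 7): P = [1, 4, 6, 8] / [3, 7] / [5];  Q = [1, 2, 4, 5] / [3, 7] / [6]
  Insert 2 (step 8): P = [1, 2, 6, 8] / [3, 4] / [5, 7];  Q = [1, 2, 4, 5] / [3, 7] / [6, 8]
Final shape: (4, 2, 2).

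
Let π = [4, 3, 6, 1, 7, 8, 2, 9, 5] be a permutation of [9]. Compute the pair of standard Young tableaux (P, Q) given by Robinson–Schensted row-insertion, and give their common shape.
P = [1, 2, 5, 8, 9] / [3, 6, 7] / [4];  Q = [1, 3, 5, 6, 8] / [2, 7, 9] / [4];  common shape = (5, 3, 1)

Row-insert the values π_1, π_2, … into P one at a time, bumping the leftmost entry strictly greater than the inserted value down to the next row. The recording tableau Q records, in position (i, j), the step at which that cell was added to P.
  Insert 4 (step 1): P = [4];  Q = [1]
  Insert 3 (step 2): P = [3] / [4];  Q = [1] / [2]
  Insert 6 (step 3): P = [3, 6] / [4];  Q = [1, 3] / [2]
  Insert 1 (step 4): P = [1, 6] / [3] / [4];  Q = [1, 3] / [2] / [4]
  Insert 7 (step 5): P = [1, 6, 7] / [3] / [4];  Q = [1, 3, 5] / [2] / [4]
  Insert 8 (step 6): P = [1, 6, 7, 8] / [3] / [4];  Q = [1, 3, 5, 6] / [2] / [4]
  Insert 2 (step 7): P = [1, 2, 7, 8] / [3, 6] / [4];  Q = [1, 3, 5, 6] / [2, 7] / [4]
  Insert 9 (step 8): P = [1, 2, 7, 8, 9] / [3, 6] / [4];  Q = [1, 3, 5, 6, 8] / [2, 7] / [4]
  Insert 5 (step 9): P = [1, 2, 5, 8, 9] / [3, 6, 7] / [4];  Q = [1, 3, 5, 6, 8] / [2, 7, 9] / [4]
Final shape: (5, 3, 1).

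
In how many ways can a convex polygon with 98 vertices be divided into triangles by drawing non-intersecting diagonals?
C_96 = 3721443204405954385563870541379246659709506697378694300

These polygon triangulations are counted by the Catalan number C_n = (1/(n + 1)) · C(2n, n). For n = 96: C_96 = (1/97) · C(192, 96) = 360979990827377575399695442513786925991822149645733347100/97 = 3721443204405954385563870541379246659709506697378694300.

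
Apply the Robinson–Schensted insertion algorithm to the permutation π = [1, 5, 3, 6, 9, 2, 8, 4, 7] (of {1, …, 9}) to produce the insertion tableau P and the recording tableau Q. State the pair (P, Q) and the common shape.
P = [1, 2, 4, 7] / [3, 6, 8] / [5, 9];  Q = [1, 2, 4, 5] / [3, 7, 9] / [6, 8];  common shape = (4, 3, 2)

Row-insert the values π_1, π_2, … into P one at a time, bumping the leftmost entry strictly greater than the inserted value down to the next row. The recording tableau Q records, in position (i, j), the step at which that cell was added to P.
  Insert 1 (step 1): P = [1];  Q = [1]
  Insert 5 (step 2): P = [1, 5];  Q = [1, 2]
  Insert 3 (step 3): P = [1, 3] / [5];  Q = [1, 2] / [3]
  Insert 6 (step 4): P = [1, 3, 6] / [5];  Q = [1, 2, 4] / [3]
  Insert 9 (step 5): P = [1, 3, 6, 9] / [5];  Q = [1, 2, 4, 5] / [3]
  Insert 2 (step 6): P = [1, 2, 6, 9] / [3] / [5];  Q = [1, 2, 4, 5] / [3] / [6]
  Insert 8 (step 7): P = [1, 2, 6, 8] / [3, 9] / [5];  Q = [1, 2, 4, 5] / [3, 7] / [6]
  Insert 4 (step 8): P = [1, 2, 4, 8] / [3, 6] / [5, 9];  Q = [1, 2, 4, 5] / [3, 7] / [6, 8]
  Insert 7 (step 9): P = [1, 2, 4, 7] / [3, 6, 8] / [5, 9];  Q = [1, 2, 4, 5] / [3, 7, 9] / [6, 8]
Final shape: (4, 3, 2).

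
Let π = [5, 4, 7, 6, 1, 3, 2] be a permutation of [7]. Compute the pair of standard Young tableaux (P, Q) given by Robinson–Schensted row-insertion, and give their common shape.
P = [1, 2] / [3, 6] / [4, 7] / [5];  Q = [1, 3] / [2, 4] / [5, 6] / [7];  common shape = (2, 2, 2, 1)

Row-insert the values π_1, π_2, … into P one at a time, bumping the leftmost entry strictly greater than the inserted value down to the next row. The recording tableau Q records, in position (i, j), the step at which that cell was added to P.
  Insert 5 (step 1): P = [5];  Q = [1]
  Insert 4 (step 2): P = [4] / [5];  Q = [1] / [2]
  Insert 7 (step 3): P = [4, 7] / [5];  Q = [1, 3] / [2]
  Insert 6 (step 4): P = [4, 6] / [5, 7];  Q = [1, 3] / [2, 4]
  Insert 1 (step 5): P = [1, 6] / [4, 7] / [5];  Q = [1, 3] / [2, 4] / [5]
  Insert 3 (step 6): P = [1, 3] / [4, 6] / [5, 7];  Q = [1, 3] / [2, 4] / [5, 6]
  Insert 2 (step 7): P = [1, 2] / [3, 6] / [4, 7] / [5];  Q = [1, 3] / [2, 4] / [5, 6] / [7]
Final shape: (2, 2, 2, 1).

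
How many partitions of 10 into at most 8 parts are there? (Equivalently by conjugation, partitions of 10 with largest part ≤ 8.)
p(10, parts ≤ 8) = 40

Partitions of 10 with all parts ≤ 8: 8+2, 8+1+1, 7+3, 7+2+1, 7+1+1+1, 6+4, 6+3+1, 6+2+2, 6+2+1+1, 6+1+1+1+1, 5+5, 5+4+1, 5+3+2, 5+3+1+1, 5+2+2+1, 5+2+1+1+1, 5+1+1+1+1+1, 4+4+2, 4+4+1+1, 4+3+3, 4+3+2+1, 4+3+1+1+1, 4+2+2+2, 4+2+2+1+1, 4+2+1+1+1+1, 4+1+1+1+1+1+1, 3+3+3+1, 3+3+2+2, 3+3+2+1+1, 3+3+1+1+1+1, … (40 total). Count = 40.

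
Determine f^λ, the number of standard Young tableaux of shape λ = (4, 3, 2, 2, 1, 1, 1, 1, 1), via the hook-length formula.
# SYT of shape (4, 3, 2, 2, 1, 1, 1, 1, 1) = 180180

Hook-length formula: f^λ = n! / Π hook(c), product over all cells c of the Young diagram. For λ = (4, 3, 2, 2, 1, 1, 1, 1, 1), n = 16 boxes. Hook lengths by row (left-to-right, top-to-bottom): [12, 6, 3, 1]; [10, 4, 1]; [8, 2]; [7, 1]; [5]; [4]; [3]; [2]; [1]. Product of hooks = 116121600. So f^λ = 16! / 116121600 = 20922789888000 / 116121600 = 180180.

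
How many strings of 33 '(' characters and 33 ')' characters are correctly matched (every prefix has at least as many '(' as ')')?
C_33 = 212336130412243110

These balanced parentheses are counted by the Catalan number C_n = (1/(n + 1)) · C(2n, n). For n = 33: C_33 = (1/34) · C(66, 33) = 7219428434016265740/34 = 212336130412243110.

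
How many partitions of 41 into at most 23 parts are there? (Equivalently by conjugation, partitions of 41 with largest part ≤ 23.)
p(41, parts ≤ 23) = 43371

Use the recurrence p(n, m) = p(n, m−1) + p(n−m, m): either the largest part is < m (count p(n, m−1)) or the largest part is exactly m (remove one copy of m, count p(n−m, m)). With p(0, ·) = 1 this gives p(41, parts ≤ 23) = 43371. (By conjugating Young diagrams, this also counts partitions of 41 into at most 23 parts.)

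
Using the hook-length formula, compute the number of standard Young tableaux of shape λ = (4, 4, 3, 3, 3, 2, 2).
# SYT of shape (4, 4, 3, 3, 3, 2, 2) = 72424352

Hook-length formula: f^λ = n! / Π hook(c), product over all cells c of the Young diagram. For λ = (4, 4, 3, 3, 3, 2, 2), n = 21 boxes. Hook lengths by row (left-to-right, top-to-bottom): [10, 9, 6, 2]; [9, 8, 5, 1]; [7, 6, 3]; [6, 5, 2]; [5, 4, 1]; [3, 2]; [2, 1]. Product of hooks = 705438720000. So f^λ = 21! / 705438720000 = 51090942171709440000 / 705438720000 = 72424352.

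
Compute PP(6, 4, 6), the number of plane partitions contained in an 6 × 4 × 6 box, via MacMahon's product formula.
PP(6, 4, 6) = 1447482465

Evaluate the triple product over i = 1..6, j = 1..4, k = 1..6. The factors are (2/1) · (3/2) · (4/3) · (5/4) · (6/5) · (7/6) · (3/2) · (4/3) · … (144 factors total). The numerators and denominators telescope so the product is an integer; carrying out the multiplication exactly gives PP(6, 4, 6) = 1447482465.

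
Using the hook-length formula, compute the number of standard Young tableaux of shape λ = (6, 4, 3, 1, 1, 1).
# SYT of shape (6, 4, 3, 1, 1, 1) = 819000

Hook-length formula: f^λ = n! / Π hook(c), product over all cells c of the Young diagram. For λ = (6, 4, 3, 1, 1, 1), n = 16 boxes. Hook lengths by row (left-to-right, top-to-bottom): [11, 7, 6, 4, 2, 1]; [8, 4, 3, 1]; [6, 2, 1]; [3]; [2]; [1]. Product of hooks = 25546752. So f^λ = 16! / 25546752 = 20922789888000 / 25546752 = 819000.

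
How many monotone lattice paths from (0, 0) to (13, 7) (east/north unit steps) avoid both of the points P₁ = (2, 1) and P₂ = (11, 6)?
Number of paths = 21282

Inclusion–exclusion. Total paths: C(20, 13) = 77520. Through P₁: C(3, 2)·C(17, 11) = 37128. Through P₂: C(17, 11)·C(3, 2) = 37128. Since P₁ is strictly southwest of P₂, a monotone path through both must visit P₁ then P₂; paths through both = C(3, 2)·C(14, 9)·C(3, 2) = 18018. Avoid both = 77520 − 37128 − 37128 + 18018 = 21282.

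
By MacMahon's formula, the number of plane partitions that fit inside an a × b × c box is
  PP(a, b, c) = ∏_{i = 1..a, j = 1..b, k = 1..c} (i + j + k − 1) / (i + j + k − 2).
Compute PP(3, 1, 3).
PP(3, 1, 3) = 20

Evaluate the triple product over i = 1..3, j = 1..1, k = 1..3. The factors are (2/1) · (3/2) · (4/3) · (3/2) · (4/3) · (5/4) · (4/3) · (5/4) · … (9 factors total). The numerators and denominators telescope so the product is an integer; carrying out the multiplication exactly gives PP(3, 1, 3) = 20.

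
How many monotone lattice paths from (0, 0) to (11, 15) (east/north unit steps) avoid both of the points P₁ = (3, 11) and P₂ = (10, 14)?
Number of paths = 3710828

Inclusion–exclusion. Total paths: C(26, 11) = 7726160. Through P₁: C(14, 3)·C(12, 8) = 180180. Through P₂: C(24, 10)·C(2, 1) = 3922512. Since P₁ is strictly southwest of P₂, a monotone path through both must visit P₁ then P₂; paths through both = C(14, 3)·C(10, 7)·C(2, 1) = 87360. Avoid both = 7726160 − 180180 − 3922512 + 87360 = 3710828.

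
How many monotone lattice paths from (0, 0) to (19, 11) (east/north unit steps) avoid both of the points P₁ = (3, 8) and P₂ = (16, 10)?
Number of paths = 33289775

Inclusion–exclusion. Total paths: C(30, 19) = 54627300. Through P₁: C(11, 3)·C(19, 16) = 159885. Through P₂: C(26, 16)·C(4, 3) = 21246940. Since P₁ is strictly southwest of P₂, a monotone path through both must visit P₁ then P₂; paths through both = C(11, 3)·C(15, 13)·C(4, 3) = 69300. Avoid both = 54627300 − 159885 − 21246940 + 69300 = 33289775.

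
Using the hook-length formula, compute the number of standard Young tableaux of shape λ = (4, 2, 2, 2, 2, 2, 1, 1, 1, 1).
# SYT of shape (4, 2, 2, 2, 2, 2, 1, 1, 1, 1) = 353430

Hook-length formula: f^λ = n! / Π hook(c), product over all cells c of the Young diagram. For λ = (4, 2, 2, 2, 2, 2, 1, 1, 1, 1), n = 18 boxes. Hook lengths by row (left-to-right, top-to-bottom): [13, 8, 2, 1]; [10, 5]; [9, 4]; [8, 3]; [7, 2]; [6, 1]; [4]; [3]; [2]; [1]. Product of hooks = 18114969600. So f^λ = 18! / 18114969600 = 6402373705728000 / 18114969600 = 353430.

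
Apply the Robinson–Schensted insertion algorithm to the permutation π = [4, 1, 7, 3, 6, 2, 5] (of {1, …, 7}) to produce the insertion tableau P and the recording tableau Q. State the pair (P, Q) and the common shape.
P = [1, 2, 5] / [3, 6] / [4, 7];  Q = [1, 3, 5] / [2, 4] / [6, 7];  common shape = (3, 2, 2)

Row-insert the values π_1, π_2, … into P one at a time, bumping the leftmost entry strictly greater than the inserted value down to the next row. The recording tableau Q records, in position (i, j), the step at which that cell was added to P.
  Insert 4 (step 1): P = [4];  Q = [1]
  Insert 1 (step 2): P = [1] / [4];  Q = [1] / [2]
  Insert 7 (step 3): P = [1, 7] / [4];  Q = [1, 3] / [2]
  Insert 3 (step 4): P = [1, 3] / [4, 7];  Q = [1, 3] / [2, 4]
  Insert 6 (step 5): P = [1, 3, 6] / [4, 7];  Q = [1, 3, 5] / [2, 4]
  Insert 2 (step 6): P = [1, 2, 6] / [3, 7] / [4];  Q = [1, 3, 5] / [2, 4] / [6]
  Insert 5 (step 7): P = [1, 2, 5] / [3, 6] / [4, 7];  Q = [1, 3, 5] / [2, 4] / [6, 7]
Final shape: (3, 2, 2).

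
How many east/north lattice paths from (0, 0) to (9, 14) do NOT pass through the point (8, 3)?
Number of paths = 815210

Total paths from (0, 0) to (9, 14): C(23, 9) = 817190. Paths through (8, 3): (paths (0, 0) → (8, 3)) × (paths (8, 3) → (9, 14)) = C(11, 8) · C(12, 1) = 165 · 12 = 1980. Avoidance count = 817190 − 1980 = 815210.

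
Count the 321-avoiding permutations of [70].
C_70 = 1321422108420282270489942177190229544600

These 321-avoiding permutations are counted by the Catalan number C_n = (1/(n + 1)) · C(2n, n). For n = 70: C_70 = (1/71) · C(140, 70) = 93820969697840041204785894580506297666600/71 = 1321422108420282270489942177190229544600.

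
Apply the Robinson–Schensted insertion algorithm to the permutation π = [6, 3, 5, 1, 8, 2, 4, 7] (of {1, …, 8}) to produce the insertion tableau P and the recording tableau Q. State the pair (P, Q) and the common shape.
P = [1, 2, 4, 7] / [3, 5, 8] / [6];  Q = [1, 3, 5, 8] / [2, 6, 7] / [4];  common shape = (4, 3, 1)

Row-insert the values π_1, π_2, … into P one at a time, bumping the leftmost entry strictly greater than the inserted value down to the next row. The recording tableau Q records, in position (i, j), the step at which that cell was added to P.
  Insert 6 (step 1): P = [6];  Q = [1]
  Insert 3 (step 2): P = [3] / [6];  Q = [1] / [2]
  Insert 5 (step 3): P = [3, 5] / [6];  Q = [1, 3] / [2]
  Insert 1 (step 4): P = [1, 5] / [3] / [6];  Q = [1, 3] / [2] / [4]
  Insert 8 (step 5): P = [1, 5, 8] / [3] / [6];  Q = [1, 3, 5] / [2] / [4]
  Insert 2 (step 6): P = [1, 2, 8] / [3, 5] / [6];  Q = [1, 3, 5] / [2, 6] / [4]
  Insert 4 (step 7): P = [1, 2, 4] / [3, 5, 8] / [6];  Q = [1, 3, 5] / [2, 6, 7] / [4]
  Insert 7 (step 8): P = [1, 2, 4, 7] / [3, 5, 8] / [6];  Q = [1, 3, 5, 8] / [2, 6, 7] / [4]
Final shape: (4, 3, 1).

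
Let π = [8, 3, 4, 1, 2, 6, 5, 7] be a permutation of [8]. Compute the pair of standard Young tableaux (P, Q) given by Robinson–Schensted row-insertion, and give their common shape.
P = [1, 2, 5, 7] / [3, 4, 6] / [8];  Q = [1, 3, 6, 8] / [2, 5, 7] / [4];  common shape = (4, 3, 1)

Row-insert the values π_1, π_2, … into P one at a time, bumping the leftmost entry strictly greater than the inserted value down to the next row. The recording tableau Q records, in position (i, j), the step at which that cell was added to P.
  Insert 8 (step 1): P = [8];  Q = [1]
  Insert 3 (step 2): P = [3] / [8];  Q = [1] / [2]
  Insert 4 (step 3): P = [3, 4] / [8];  Q = [1, 3] / [2]
  Insert 1 (step 4): P = [1, 4] / [3] / [8];  Q = [1, 3] / [2] / [4]
  Insert 2 (step 5): P = [1, 2] / [3, 4] / [8];  Q = [1, 3] / [2, 5] / [4]
  Insert 6 (step 6): P = [1, 2, 6] / [3, 4] / [8];  Q = [1, 3, 6] / [2, 5] / [4]
  Insert 5 (step 7): P = [1, 2, 5] / [3, 4, 6] / [8];  Q = [1, 3, 6] / [2, 5, 7] / [4]
  Insert 7 (step 8): P = [1, 2, 5, 7] / [3, 4, 6] / [8];  Q = [1, 3, 6, 8] / [2, 5, 7] / [4]
Final shape: (4, 3, 1).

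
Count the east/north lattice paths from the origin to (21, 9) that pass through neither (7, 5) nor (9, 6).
Number of paths = 10687435

Inclusion–exclusion. Total paths: C(30, 21) = 14307150. Through P₁: C(12, 7)·C(18, 14) = 2423520. Through P₂: C(15, 9)·C(15, 12) = 2277275. Since P₁ is strictly southwest of P₂, a monotone path through both must visit P₁ then P₂; paths through both = C(12, 7)·C(3, 2)·C(15, 12) = 1081080. Avoid both = 14307150 − 2423520 − 2277275 + 1081080 = 10687435.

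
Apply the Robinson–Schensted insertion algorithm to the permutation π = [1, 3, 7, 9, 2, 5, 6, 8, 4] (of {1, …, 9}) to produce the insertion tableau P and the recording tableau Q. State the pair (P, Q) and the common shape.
P = [1, 2, 4, 6, 8] / [3, 5, 9] / [7];  Q = [1, 2, 3, 4, 8] / [5, 6, 7] / [9];  common shape = (5, 3, 1)

Row-insert the values π_1, π_2, … into P one at a time, bumping the leftmost entry strictly greater than the inserted value down to the next row. The recording tableau Q records, in position (i, j), the step at which that cell was added to P.
  Insert 1 (step 1): P = [1];  Q = [1]
  Insert 3 (step 2): P = [1, 3];  Q = [1, 2]
  Insert 7 (step 3): P = [1, 3, 7];  Q = [1, 2, 3]
  Insert 9 (step 4): P = [1, 3, 7, 9];  Q = [1, 2, 3, 4]
  Insert 2 (step 5): P = [1, 2, 7, 9] / [3];  Q = [1, 2, 3, 4] / [5]
  Insert 5 (step 6): P = [1, 2, 5, 9] / [3, 7];  Q = [1, 2, 3, 4] / [5, 6]
  Insert 6 (step 7): P = [1, 2, 5, 6] / [3, 7, 9];  Q = [1, 2, 3, 4] / [5, 6, 7]
  Insert 8 (step 8): P = [1, 2, 5, 6, 8] / [3, 7, 9];  Q = [1, 2, 3, 4, 8] / [5, 6, 7]
  Insert 4 (step 9): P = [1, 2, 4, 6, 8] / [3, 5, 9] / [7];  Q = [1, 2, 3, 4, 8] / [5, 6, 7] / [9]
Final shape: (5, 3, 1).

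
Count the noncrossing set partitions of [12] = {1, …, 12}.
C_12 = 208012

These noncrossing partitions are counted by the Catalan number C_n = (1/(n + 1)) · C(2n, n). For n = 12: C_12 = (1/13) · C(24, 12) = 2704156/13 = 208012.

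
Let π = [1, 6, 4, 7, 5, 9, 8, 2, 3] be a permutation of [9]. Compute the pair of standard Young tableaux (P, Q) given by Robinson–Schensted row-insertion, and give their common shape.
P = [1, 2, 3, 8] / [4, 5, 9] / [6, 7];  Q = [1, 2, 4, 6] / [3, 5, 7] / [8, 9];  common shape = (4, 3, 2)

Row-insert the values π_1, π_2, … into P one at a time, bumping the leftmost entry strictly greater than the inserted value down to the next row. The recording tableau Q records, in position (i, j), the step at which that cell was added to P.
  Insert 1 (step 1): P = [1];  Q = [1]
  Insert 6 (step 2): P = [1, 6];  Q = [1, 2]
  Insert 4 (step 3): P = [1, 4] / [6];  Q = [1, 2] / [3]
  Insert 7 (step 4): P = [1, 4, 7] / [6];  Q = [1, 2, 4] / [3]
  Insert 5 (step 5): P = [1, 4, 5] / [6, 7];  Q = [1, 2, 4] / [3, 5]
  Insert 9 (step 6): P = [1, 4, 5, 9] / [6, 7];  Q = [1, 2, 4, 6] / [3, 5]
  Insert 8 (step 7): P = [1, 4, 5, 8] / [6, 7, 9];  Q = [1, 2, 4, 6] / [3, 5, 7]
  Insert 2 (step 8): P = [1, 2, 5, 8] / [4, 7, 9] / [6];  Q = [1, 2, 4, 6] / [3, 5, 7] / [8]
  Insert 3 (step 9): P = [1, 2, 3, 8] / [4, 5, 9] / [6, 7];  Q = [1, 2, 4, 6] / [3, 5, 7] / [8, 9]
Final shape: (4, 3, 2).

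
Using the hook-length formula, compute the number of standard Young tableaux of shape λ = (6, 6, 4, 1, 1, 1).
# SYT of shape (6, 6, 4, 1, 1, 1) = 14511744

Hook-length formula: f^λ = n! / Π hook(c), product over all cells c of the Young diagram. For λ = (6, 6, 4, 1, 1, 1), n = 19 boxes. Hook lengths by row (left-to-right, top-to-bottom): [11, 7, 6, 5, 3, 2]; [10, 6, 5, 4, 2, 1]; [7, 3, 2, 1]; [3]; [2]; [1]. Product of hooks = 8382528000. So f^λ = 19! / 8382528000 = 121645100408832000 / 8382528000 = 14511744.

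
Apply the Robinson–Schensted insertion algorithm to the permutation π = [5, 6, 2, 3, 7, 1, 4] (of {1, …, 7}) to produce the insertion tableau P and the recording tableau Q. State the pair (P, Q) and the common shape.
P = [1, 3, 4] / [2, 6, 7] / [5];  Q = [1, 2, 5] / [3, 4, 7] / [6];  common shape = (3, 3, 1)

Row-insert the values π_1, π_2, … into P one at a time, bumping the leftmost entry strictly greater than the inserted value down to the next row. The recording tableau Q records, in position (i, j), the step at which that cell was added to P.
  Insert 5 (step 1): P = [5];  Q = [1]
  Insert 6 (step 2): P = [5, 6];  Q = [1, 2]
  Insert 2 (step 3): P = [2, 6] / [5];  Q = [1, 2] / [3]
  Insert 3 (step 4): P = [2, 3] / [5, 6];  Q = [1, 2] / [3, 4]
  Insert 7 (step 5): P = [2, 3, 7] / [5, 6];  Q = [1, 2, 5] / [3, 4]
  Insert 1 (step 6): P = [1, 3, 7] / [2, 6] / [5];  Q = [1, 2, 5] / [3, 4] / [6]
  Insert 4 (step 7): P = [1, 3, 4] / [2, 6, 7] / [5];  Q = [1, 2, 5] / [3, 4, 7] / [6]
Final shape: (3, 3, 1).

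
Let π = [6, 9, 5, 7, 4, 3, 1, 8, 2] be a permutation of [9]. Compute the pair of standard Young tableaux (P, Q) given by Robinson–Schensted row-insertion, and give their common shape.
P = [1, 2, 8] / [3, 7] / [4, 9] / [5] / [6];  Q = [1, 2, 8] / [3, 4] / [5, 9] / [6] / [7];  common shape = (3, 2, 2, 1, 1)

Row-insert the values π_1, π_2, … into P one at a time, bumping the leftmost entry strictly greater than the inserted value down to the next row. The recording tableau Q records, in position (i, j), the step at which that cell was added to P.
  Insert 6 (step 1): P = [6];  Q = [1]
  Insert 9 (step 2): P = [6, 9];  Q = [1, 2]
  Insert 5 (step 3): P = [5, 9] / [6];  Q = [1, 2] / [3]
  Insert 7 (step 4): P = [5, 7] / [6, 9];  Q = [1, 2] / [3, 4]
  Insert 4 (step 5): P = [4, 7] / [5, 9] / [6];  Q = [1, 2] / [3, 4] / [5]
  Insert 3 (step 6): P = [3, 7] / [4, 9] / [5] / [6];  Q = [1, 2] / [3, 4] / [5] / [6]
  Insert 1 (step 7): P = [1, 7] / [3, 9] / [4] / [5] / [6];  Q = [1, 2] / [3, 4] / [5] / [6] / [7]
  Insert 8 (step 8): P = [1, 7, 8] / [3, 9] / [4] / [5] / [6];  Q = [1, 2, 8] / [3, 4] / [5] / [6] / [7]
  Insert 2 (step 9): P = [1, 2, 8] / [3, 7] / [4, 9] / [5] / [6];  Q = [1, 2, 8] / [3, 4] / [5, 9] / [6] / [7]
Final shape: (3, 2, 2, 1, 1).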